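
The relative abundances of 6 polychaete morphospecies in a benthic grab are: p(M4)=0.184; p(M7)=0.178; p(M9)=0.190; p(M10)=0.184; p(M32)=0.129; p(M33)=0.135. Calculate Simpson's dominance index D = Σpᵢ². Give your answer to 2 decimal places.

0.17

D = 0.184² + 0.178² + 0.19² + 0.184² + 0.129² + 0.135² = 0.0339 + 0.0317 + 0.0361 + 0.0339 + 0.0166 + 0.0182 = 0.1704 (working shown to 4 dp, full precision carried).
To 2 decimal places, D = 0.17.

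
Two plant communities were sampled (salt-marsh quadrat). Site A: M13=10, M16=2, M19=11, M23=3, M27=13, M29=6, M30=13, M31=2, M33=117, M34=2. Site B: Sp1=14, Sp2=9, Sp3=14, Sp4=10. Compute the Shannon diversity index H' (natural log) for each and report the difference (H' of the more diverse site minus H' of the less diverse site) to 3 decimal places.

0.043

Site A: N=179, proportions 0.05587, 0.01117, 0.06145, 0.01676, 0.07263, 0.03352, 0.07263, 0.01117, 0.65363, 0.01117, giving H' = 1.32442 (working shown to 5 dp, full precision carried).
Site B: N=47, proportions 0.29787, 0.19149, 0.29787, 0.21277, giving H' = 1.36729.
Difference = |1.32442 − 1.36729| = 0.04287, i.e. 0.043 to 3 decimal places.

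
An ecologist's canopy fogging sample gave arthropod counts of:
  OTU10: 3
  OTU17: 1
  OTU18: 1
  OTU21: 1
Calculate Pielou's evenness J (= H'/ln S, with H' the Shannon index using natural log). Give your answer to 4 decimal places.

Total N = 3+1+1+1 = 6, so the proportions are 0.5, 0.166667, 0.166667, 0.166667 (working shown to 6 dp, full precision carried).
H' = −Σ pᵢ ln pᵢ = −((-0.346574) + (-0.298627) + (-0.298627) + (-0.298627)) = 1.242453.
With S = 4 species, ln S = 1.386294, so J = 1.242453/1.386294 = 0.896241, i.e. 0.8962 to 4 decimal places.

0.8962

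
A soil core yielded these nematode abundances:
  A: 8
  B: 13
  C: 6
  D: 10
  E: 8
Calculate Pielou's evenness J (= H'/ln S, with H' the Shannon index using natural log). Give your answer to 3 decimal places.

Total N = 8+13+6+10+8 = 45, so the proportions are 0.17778, 0.28889, 0.13333, 0.22222, 0.17778 (working shown to 5 dp, full precision carried).
H' = −Σ pᵢ ln pᵢ = −((-0.30706) + (-0.35872) + (-0.26865) + (-0.33424) + (-0.30706)) = 1.57573.
With S = 5 species, ln S = 1.60944, so J = 1.57573/1.60944 = 0.97906, i.e. 0.979 to 3 decimal places.

0.979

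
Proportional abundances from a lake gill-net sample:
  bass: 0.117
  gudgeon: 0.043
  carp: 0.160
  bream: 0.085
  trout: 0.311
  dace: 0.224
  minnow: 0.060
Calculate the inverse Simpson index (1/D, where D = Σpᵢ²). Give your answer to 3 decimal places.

5.029

D = 0.117² + 0.043² + 0.16² + 0.085² + 0.311² + 0.224² + 0.06² = 0.0136890 + 0.0018490 + 0.0256000 + 0.0072250 + 0.0967210 + 0.0501760 + 0.0036000 = 0.1988600 (working shown to 7 dp, full precision carried).
So 1/D = 5.02866, i.e. 5.029 to 3 decimal places.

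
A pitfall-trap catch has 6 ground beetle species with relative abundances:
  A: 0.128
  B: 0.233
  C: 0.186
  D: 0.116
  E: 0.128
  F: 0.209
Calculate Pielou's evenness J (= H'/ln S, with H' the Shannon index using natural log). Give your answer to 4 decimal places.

0.9798

H' = −Σ pᵢ ln pᵢ = −((-0.263133) + (-0.339415) + (-0.312854) + (-0.249883) + (-0.263133) + (-0.327173)) = 1.755590 (working shown to 6 dp, full precision carried).
With S = 6 species, ln S = 1.791759, so J = 1.755590/1.791759 = 0.979814, i.e. 0.9798 to 4 decimal places.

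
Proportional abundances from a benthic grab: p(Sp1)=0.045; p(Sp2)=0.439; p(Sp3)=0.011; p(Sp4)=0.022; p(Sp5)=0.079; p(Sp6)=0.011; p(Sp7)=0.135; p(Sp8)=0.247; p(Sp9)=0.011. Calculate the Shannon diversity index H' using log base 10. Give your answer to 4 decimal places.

Each pᵢ log₁₀ pᵢ term (working shown to 6 dp, full precision carried): 0.045×(-1.346787)=-0.060605, 0.439×(-0.357535)=-0.156958, 0.011×(-1.958607)=-0.021545, 0.022×(-1.657577)=-0.036467, 0.079×(-1.102373)=-0.087087, 0.011×(-1.958607)=-0.021545, 0.135×(-0.869666)=-0.117405, 0.247×(-0.607303)=-0.150004, 0.011×(-1.958607)=-0.021545.
Sum = -0.673161, so H' = 0.6732.

0.6732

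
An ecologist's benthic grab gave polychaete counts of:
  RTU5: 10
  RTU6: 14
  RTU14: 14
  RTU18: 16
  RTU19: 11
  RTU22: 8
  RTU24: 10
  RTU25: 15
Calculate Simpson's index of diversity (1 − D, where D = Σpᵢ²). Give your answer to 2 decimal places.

0.87

Total N = 10+14+14+16+11+8+10+15 = 98, so the proportions are 0.102, 0.1429, 0.1429, 0.1633, 0.1122, 0.0816, 0.102, 0.1531 (working shown to 4 dp, full precision carried).
D = 0.102² + 0.1429² + 0.1429² + 0.1633² + 0.1122² + 0.0816² + 0.102² + 0.1531² = 0.0104 + 0.0204 + 0.0204 + 0.0267 + 0.0126 + 0.0067 + 0.0104 + 0.0234 = 0.1310.
So 1 − D = 0.8690, i.e. 0.87 to 2 decimal places.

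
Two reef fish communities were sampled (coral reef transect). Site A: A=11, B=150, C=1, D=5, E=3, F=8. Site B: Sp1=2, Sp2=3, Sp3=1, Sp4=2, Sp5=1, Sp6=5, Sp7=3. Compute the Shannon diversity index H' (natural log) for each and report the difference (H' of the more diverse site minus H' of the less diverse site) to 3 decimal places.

Site A: N=178, proportions 0.0618, 0.8427, 0.00562, 0.02809, 0.01685, 0.04494, giving H' = 0.65397 (working shown to 5 dp, full precision carried).
Site B: N=17, proportions 0.11765, 0.17647, 0.05882, 0.11765, 0.05882, 0.29412, 0.17647, giving H' = 1.80901.
Difference = |0.65397 − 1.80901| = 1.15504, i.e. 1.155 to 3 decimal places.

1.155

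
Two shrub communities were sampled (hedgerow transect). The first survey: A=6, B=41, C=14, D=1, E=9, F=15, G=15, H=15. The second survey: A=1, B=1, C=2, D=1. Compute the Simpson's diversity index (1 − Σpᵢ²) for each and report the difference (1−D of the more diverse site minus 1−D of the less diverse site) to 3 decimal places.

The first survey: N=116, proportions 0.05172, 0.35345, 0.12069, 0.00862, 0.07759, 0.12931, 0.12931, 0.12931, giving 1−D = 0.80158 (working shown to 5 dp, full precision carried).
The second survey: N=5, proportions 0.2, 0.2, 0.4, 0.2, giving 1−D = 0.72000.
Difference = |0.80158 − 0.72000| = 0.08158, i.e. 0.082 to 3 decimal places.

0.082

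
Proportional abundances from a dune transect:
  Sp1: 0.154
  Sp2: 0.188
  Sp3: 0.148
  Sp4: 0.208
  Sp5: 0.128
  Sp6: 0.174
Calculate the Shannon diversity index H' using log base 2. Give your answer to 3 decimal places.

2.567

Each pᵢ log₂ pᵢ term (working shown to 5 dp, full precision carried): 0.154×(-2.69900)=-0.41565, 0.188×(-2.41120)=-0.45330, 0.148×(-2.75633)=-0.40794, 0.208×(-2.26534)=-0.47119, 0.128×(-2.96578)=-0.37962, 0.174×(-2.52284)=-0.43897.
Sum = -2.56667, so H' = 2.567.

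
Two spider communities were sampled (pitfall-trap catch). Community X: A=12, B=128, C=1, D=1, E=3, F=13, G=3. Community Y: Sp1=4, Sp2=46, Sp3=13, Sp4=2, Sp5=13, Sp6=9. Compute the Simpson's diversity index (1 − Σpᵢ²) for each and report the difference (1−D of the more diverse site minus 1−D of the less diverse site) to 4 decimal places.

0.3074

Community X: N=161, proportions 0.074534, 0.795031, 0.006211, 0.006211, 0.018634, 0.080745, 0.018634, giving 1−D = 0.355079 (working shown to 6 dp, full precision carried).
Community Y: N=87, proportions 0.045977, 0.528736, 0.149425, 0.022989, 0.149425, 0.103448, giving 1−D = 0.662439.
Difference = |0.355079 − 0.662439| = 0.307360, i.e. 0.3074 to 4 decimal places.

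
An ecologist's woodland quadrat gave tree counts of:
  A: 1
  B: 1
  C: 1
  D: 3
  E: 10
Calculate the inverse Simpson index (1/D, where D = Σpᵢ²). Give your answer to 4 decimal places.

Total N = 1+1+1+3+10 = 16, so the proportions are 0.0625, 0.0625, 0.0625, 0.1875, 0.625 (working shown to 7 dp, full precision carried).
D = 0.0625² + 0.0625² + 0.0625² + 0.1875² + 0.625² = 0.0039062 + 0.0039062 + 0.0039062 + 0.0351562 + 0.3906250 = 0.4375000.
So 1/D = 2.285714, i.e. 2.2857 to 4 decimal places.

2.2857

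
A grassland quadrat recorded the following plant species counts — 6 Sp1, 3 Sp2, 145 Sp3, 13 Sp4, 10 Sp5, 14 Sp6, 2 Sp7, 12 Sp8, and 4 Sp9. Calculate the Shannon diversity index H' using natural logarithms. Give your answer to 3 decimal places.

Total N = 6+3+145+13+10+14+2+12+4 = 209, so the proportions are 0.02871, 0.01435, 0.69378, 0.0622, 0.04785, 0.06699, 0.00957, 0.05742, 0.01914 (working shown to 5 dp, full precision carried).
Each pᵢ ln pᵢ term: 0.02871×(-3.55057)=-0.10193, 0.01435×(-4.24372)=-0.06091, 0.69378×(-0.36560)=-0.25365, 0.0622×(-2.77738)=-0.17276, 0.04785×(-3.03975)=-0.14544, 0.06699×(-2.70328)=-0.18108, 0.00957×(-4.64919)=-0.04449, 0.05742×(-2.85743)=-0.16406, 0.01914×(-3.95604)=-0.07571.
Sum = -1.20004, so H' = 1.200.

1.200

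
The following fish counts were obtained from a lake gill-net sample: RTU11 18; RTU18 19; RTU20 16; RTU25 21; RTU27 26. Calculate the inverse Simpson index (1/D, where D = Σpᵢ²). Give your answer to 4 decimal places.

4.8591

Total N = 18+19+16+21+26 = 100, so the proportions are 0.18, 0.19, 0.16, 0.21, 0.26 (working shown to 8 dp, full precision carried).
D = 0.18² + 0.19² + 0.16² + 0.21² + 0.26² = 0.03240000 + 0.03610000 + 0.02560000 + 0.04410000 + 0.06760000 = 0.20580000.
So 1/D = 4.859086, i.e. 4.8591 to 4 decimal places.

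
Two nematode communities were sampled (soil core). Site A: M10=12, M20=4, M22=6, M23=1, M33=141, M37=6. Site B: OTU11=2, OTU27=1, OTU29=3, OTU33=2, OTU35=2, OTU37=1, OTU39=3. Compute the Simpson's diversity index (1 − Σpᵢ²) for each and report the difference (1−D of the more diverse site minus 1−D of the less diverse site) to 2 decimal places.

Site A: N=170, proportions 0.0706, 0.0235, 0.0353, 0.0059, 0.8294, 0.0353, giving 1−D = 0.3040 (working shown to 4 dp, full precision carried).
Site B: N=14, proportions 0.1429, 0.0714, 0.2143, 0.1429, 0.1429, 0.0714, 0.2143, giving 1−D = 0.8367.
Difference = |0.3040 − 0.8367| = 0.5327, i.e. 0.53 to 2 decimal places.

0.53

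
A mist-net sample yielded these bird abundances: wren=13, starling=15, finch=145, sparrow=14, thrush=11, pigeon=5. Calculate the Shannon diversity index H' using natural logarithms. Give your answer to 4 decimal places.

1.0425

Total N = 13+15+145+14+11+5 = 203, so the proportions are 0.064039, 0.073892, 0.714286, 0.068966, 0.054187, 0.024631 (working shown to 6 dp, full precision carried).
Each pᵢ ln pᵢ term: 0.064039×(-2.748257)=-0.175997, 0.073892×(-2.605156)=-0.192499, 0.714286×(-0.336472)=-0.240337, 0.068966×(-2.674149)=-0.184424, 0.054187×(-2.915311)=-0.157973, 0.024631×(-3.703768)=-0.091226.
Sum = -1.042456, so H' = 1.0425.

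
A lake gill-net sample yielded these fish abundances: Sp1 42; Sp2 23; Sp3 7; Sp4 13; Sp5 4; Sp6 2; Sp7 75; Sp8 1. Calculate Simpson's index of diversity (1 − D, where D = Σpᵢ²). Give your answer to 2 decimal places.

Total N = 42+23+7+13+4+2+75+1 = 167, so the proportions are 0.2515, 0.1377, 0.0419, 0.0778, 0.024, 0.012, 0.4491, 0.006 (working shown to 4 dp, full precision carried).
D = 0.2515² + 0.1377² + 0.0419² + 0.0778² + 0.024² + 0.012² + 0.4491² + 0.006² = 0.0633 + 0.0190 + 0.0018 + 0.0061 + 0.0006 + 0.0001 + 0.2017 + 0.0000 = 0.2925.
So 1 − D = 0.7075, i.e. 0.71 to 2 decimal places.

0.71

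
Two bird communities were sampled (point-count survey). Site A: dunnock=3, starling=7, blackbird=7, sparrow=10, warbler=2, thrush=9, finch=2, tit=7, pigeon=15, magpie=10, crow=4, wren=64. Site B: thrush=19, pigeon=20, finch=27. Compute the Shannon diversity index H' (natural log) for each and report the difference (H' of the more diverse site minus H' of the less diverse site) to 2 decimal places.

Site A: N=140, proportions 0.02143, 0.05, 0.05, 0.07143, 0.01429, 0.06429, 0.01429, 0.05, 0.10714, 0.07143, 0.02857, 0.45714, giving H' = 1.90526 (working shown to 5 dp, full precision carried).
Site B: N=66, proportions 0.28788, 0.30303, 0.40909, giving H' = 1.08592.
Difference = |1.90526 − 1.08592| = 0.81934, i.e. 0.82 to 2 decimal places.

0.82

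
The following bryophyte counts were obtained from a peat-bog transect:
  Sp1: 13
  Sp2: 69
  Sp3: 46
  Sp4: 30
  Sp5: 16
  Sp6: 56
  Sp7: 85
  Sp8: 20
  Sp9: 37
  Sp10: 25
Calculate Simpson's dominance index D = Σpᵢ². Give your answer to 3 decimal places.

0.133

Total N = 13+69+46+30+16+56+85+20+37+25 = 397, so the proportions are 0.03275, 0.1738, 0.11587, 0.07557, 0.0403, 0.14106, 0.21411, 0.05038, 0.0932, 0.06297 (working shown to 5 dp, full precision carried).
D = 0.03275² + 0.1738² + 0.11587² + 0.07557² + 0.0403² + 0.14106² + 0.21411² + 0.05038² + 0.0932² + 0.06297² = 0.00107 + 0.03021 + 0.01343 + 0.00571 + 0.00162 + 0.01990 + 0.04584 + 0.00254 + 0.00869 + 0.00397 = 0.13297.
To 3 decimal places, D = 0.133.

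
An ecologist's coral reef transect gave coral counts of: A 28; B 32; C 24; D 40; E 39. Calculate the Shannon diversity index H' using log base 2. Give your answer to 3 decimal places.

2.296

Total N = 28+32+24+40+39 = 163, so the proportions are 0.17178, 0.19632, 0.14724, 0.2454, 0.23926 (working shown to 5 dp, full precision carried).
Each pᵢ log₂ pᵢ term: 0.17178×(-2.54137)=-0.43655, 0.19632×(-2.34873)=-0.46110, 0.14724×(-2.76377)=-0.40693, 0.2454×(-2.02680)=-0.49737, 0.23926×(-2.06333)=-0.49368.
Sum = -2.29564, so H' = 2.296.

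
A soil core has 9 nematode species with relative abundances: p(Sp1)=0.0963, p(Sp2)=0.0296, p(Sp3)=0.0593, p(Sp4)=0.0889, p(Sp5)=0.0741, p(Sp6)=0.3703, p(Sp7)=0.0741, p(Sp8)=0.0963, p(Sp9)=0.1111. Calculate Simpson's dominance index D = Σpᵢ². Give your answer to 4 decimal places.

0.1913

D = 0.0963² + 0.0296² + 0.0593² + 0.0889² + 0.0741² + 0.3703² + 0.0741² + 0.0963² + 0.1111² = 0.009274 + 0.000876 + 0.003516 + 0.007903 + 0.005491 + 0.137122 + 0.005491 + 0.009274 + 0.012343 = 0.191290 (working shown to 6 dp, full precision carried).
To 4 decimal places, D = 0.1913.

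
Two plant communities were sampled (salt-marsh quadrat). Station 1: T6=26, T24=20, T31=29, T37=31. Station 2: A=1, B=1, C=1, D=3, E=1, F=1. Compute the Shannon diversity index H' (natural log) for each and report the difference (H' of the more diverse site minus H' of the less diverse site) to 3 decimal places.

Station 1: N=106, proportions 0.24528, 0.18868, 0.27358, 0.29245, giving H' = 1.37353 (working shown to 5 dp, full precision carried).
Station 2: N=8, proportions 0.125, 0.125, 0.125, 0.375, 0.125, 0.125, giving H' = 1.66746.
Difference = |1.37353 − 1.66746| = 0.29393, i.e. 0.294 to 3 decimal places.

0.294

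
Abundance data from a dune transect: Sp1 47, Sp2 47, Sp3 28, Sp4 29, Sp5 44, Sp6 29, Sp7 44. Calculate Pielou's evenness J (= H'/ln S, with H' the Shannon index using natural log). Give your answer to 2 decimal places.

0.99

Total N = 47+47+28+29+44+29+44 = 268, so the proportions are 0.1754, 0.1754, 0.1045, 0.1082, 0.1642, 0.1082, 0.1642 (working shown to 4 dp, full precision carried).
H' = −Σ pᵢ ln pᵢ = −((-0.3053) + (-0.3053) + (-0.2360) + (-0.2406) + (-0.2966) + (-0.2406) + (-0.2966)) = 1.9211.
With S = 7 species, ln S = 1.9459, so J = 1.9211/1.9459 = 0.9873, i.e. 0.99 to 2 decimal places.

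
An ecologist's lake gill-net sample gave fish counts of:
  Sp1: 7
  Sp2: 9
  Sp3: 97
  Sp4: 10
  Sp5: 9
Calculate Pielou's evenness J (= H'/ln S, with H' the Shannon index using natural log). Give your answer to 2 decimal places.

Total N = 7+9+97+10+9 = 132, so the proportions are 0.053, 0.0682, 0.7348, 0.0758, 0.0682 (working shown to 4 dp, full precision carried).
H' = −Σ pᵢ ln pᵢ = −((-0.1557) + (-0.1831) + (-0.2264) + (-0.1955) + (-0.1831)) = 0.9438.
With S = 5 species, ln S = 1.6094, so J = 0.9438/1.6094 = 0.5864, i.e. 0.59 to 2 decimal places.

0.59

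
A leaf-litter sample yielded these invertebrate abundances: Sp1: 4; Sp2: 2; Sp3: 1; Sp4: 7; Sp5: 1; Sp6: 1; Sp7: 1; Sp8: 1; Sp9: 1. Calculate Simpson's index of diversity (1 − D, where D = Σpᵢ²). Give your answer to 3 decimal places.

Total N = 4+2+1+7+1+1+1+1+1 = 19, so the proportions are 0.21053, 0.10526, 0.05263, 0.36842, 0.05263, 0.05263, 0.05263, 0.05263, 0.05263 (working shown to 5 dp, full precision carried).
D = 0.21053² + 0.10526² + 0.05263² + 0.36842² + 0.05263² + 0.05263² + 0.05263² + 0.05263² + 0.05263² = 0.04432 + 0.01108 + 0.00277 + 0.13573 + 0.00277 + 0.00277 + 0.00277 + 0.00277 + 0.00277 = 0.20776.
So 1 − D = 0.79224, i.e. 0.792 to 3 decimal places.

0.792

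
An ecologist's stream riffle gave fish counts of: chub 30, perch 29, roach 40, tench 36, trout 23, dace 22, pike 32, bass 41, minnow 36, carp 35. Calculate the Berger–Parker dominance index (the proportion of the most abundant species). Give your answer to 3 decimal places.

Total N = 30+29+40+36+23+22+32+41+36+35 = 324, so the proportions are 0.09259, 0.08951, 0.12346, 0.11111, 0.07099, 0.0679, 0.09877, 0.12654, 0.11111, 0.10802 (working shown to 5 dp, full precision carried).
The largest proportion is 0.12654, i.e. d = 0.127 to 3 decimal places.

0.127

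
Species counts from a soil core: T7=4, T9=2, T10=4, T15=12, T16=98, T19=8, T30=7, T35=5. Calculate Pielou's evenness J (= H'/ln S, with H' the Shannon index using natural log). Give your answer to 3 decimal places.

0.556

Total N = 4+2+4+12+98+8+7+5 = 140, so the proportions are 0.02857, 0.01429, 0.02857, 0.08571, 0.7, 0.05714, 0.05, 0.03571 (working shown to 5 dp, full precision carried).
H' = −Σ pᵢ ln pᵢ = −((-0.10158) + (-0.06069) + (-0.10158) + (-0.21058) + (-0.24967) + (-0.16355) + (-0.14979) + (-0.11901)) = 1.15645.
With S = 8 species, ln S = 2.07944, so J = 1.15645/2.07944 = 0.55614, i.e. 0.556 to 3 decimal places.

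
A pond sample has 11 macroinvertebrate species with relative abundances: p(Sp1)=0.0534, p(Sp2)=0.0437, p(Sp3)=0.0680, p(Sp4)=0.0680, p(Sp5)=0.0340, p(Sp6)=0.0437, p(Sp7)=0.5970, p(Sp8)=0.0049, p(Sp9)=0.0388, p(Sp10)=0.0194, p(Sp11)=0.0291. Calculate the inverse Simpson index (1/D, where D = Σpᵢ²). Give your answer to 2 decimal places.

D = 0.0534² + 0.0437² + 0.068² + 0.068² + 0.034² + 0.0437² + 0.597² + 0.0049² + 0.0388² + 0.0194² + 0.0291² = 0.00285 + 0.00191 + 0.00462 + 0.00462 + 0.00116 + 0.00191 + 0.35641 + 0.00002 + 0.00151 + 0.00038 + 0.00085 = 0.37624 (working shown to 5 dp, full precision carried).
So 1/D = 2.6579, i.e. 2.66 to 2 decimal places.

2.66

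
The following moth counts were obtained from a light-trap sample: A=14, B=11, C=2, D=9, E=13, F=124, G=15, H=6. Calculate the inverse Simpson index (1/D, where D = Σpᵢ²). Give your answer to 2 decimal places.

Total N = 14+11+2+9+13+124+15+6 = 194, so the proportions are 0.07216, 0.0567, 0.01031, 0.04639, 0.06701, 0.63918, 0.07732, 0.03093 (working shown to 5 dp, full precision carried).
D = 0.07216² + 0.0567² + 0.01031² + 0.04639² + 0.06701² + 0.63918² + 0.07732² + 0.03093² = 0.00521 + 0.00322 + 0.00011 + 0.00215 + 0.00449 + 0.40855 + 0.00598 + 0.00096 = 0.43065.
So 1/D = 2.3221, i.e. 2.32 to 2 decimal places.

2.32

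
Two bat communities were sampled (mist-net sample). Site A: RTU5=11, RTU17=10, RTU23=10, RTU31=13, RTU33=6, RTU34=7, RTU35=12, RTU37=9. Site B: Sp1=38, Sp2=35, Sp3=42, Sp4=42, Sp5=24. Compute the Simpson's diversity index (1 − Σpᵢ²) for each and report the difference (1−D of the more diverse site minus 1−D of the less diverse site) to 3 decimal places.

0.075

Site A: N=78, proportions 0.14103, 0.12821, 0.12821, 0.16667, 0.07692, 0.08974, 0.15385, 0.11538, giving 1−D = 0.86851 (working shown to 5 dp, full precision carried).
Site B: N=181, proportions 0.20994, 0.19337, 0.23204, 0.23204, 0.1326, giving 1−D = 0.79326.
Difference = |0.86851 − 0.79326| = 0.07525, i.e. 0.075 to 3 decimal places.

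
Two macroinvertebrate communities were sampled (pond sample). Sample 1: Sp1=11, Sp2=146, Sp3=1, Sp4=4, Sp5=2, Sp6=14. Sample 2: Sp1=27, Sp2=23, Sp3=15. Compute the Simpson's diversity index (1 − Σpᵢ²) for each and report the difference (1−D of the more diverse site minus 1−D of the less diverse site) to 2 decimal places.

Sample 1: N=178, proportions 0.0618, 0.8202, 0.0056, 0.0225, 0.0112, 0.0787, giving 1−D = 0.3166 (working shown to 4 dp, full precision carried).
Sample 2: N=65, proportions 0.4154, 0.3538, 0.2308, giving 1−D = 0.6490.
Difference = |0.3166 − 0.6490| = 0.3324, i.e. 0.33 to 2 decimal places.

0.33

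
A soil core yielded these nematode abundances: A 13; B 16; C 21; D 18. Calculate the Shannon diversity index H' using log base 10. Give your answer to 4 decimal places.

0.5956

Total N = 13+16+21+18 = 68, so the proportions are 0.191176, 0.235294, 0.308824, 0.264706 (working shown to 6 dp, full precision carried).
Each pᵢ log₁₀ pᵢ term: 0.191176×(-0.718566)=-0.137373, 0.235294×(-0.628389)=-0.147856, 0.308824×(-0.510290)=-0.157589, 0.264706×(-0.577236)=-0.152798.
Sum = -0.595616, so H' = 0.5956.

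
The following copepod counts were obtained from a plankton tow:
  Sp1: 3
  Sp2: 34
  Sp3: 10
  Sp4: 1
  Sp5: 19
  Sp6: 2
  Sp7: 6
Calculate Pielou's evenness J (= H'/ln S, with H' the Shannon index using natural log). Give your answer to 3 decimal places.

0.750

Total N = 3+34+10+1+19+2+6 = 75, so the proportions are 0.04, 0.45333, 0.13333, 0.01333, 0.25333, 0.02667, 0.08 (working shown to 5 dp, full precision carried).
H' = −Σ pᵢ ln pᵢ = −((-0.12876) + (-0.35864) + (-0.26865) + (-0.05757) + (-0.34784) + (-0.09665) + (-0.20206)) = 1.46017.
With S = 7 species, ln S = 1.94591, so J = 1.46017/1.94591 = 0.75038, i.e. 0.750 to 3 decimal places.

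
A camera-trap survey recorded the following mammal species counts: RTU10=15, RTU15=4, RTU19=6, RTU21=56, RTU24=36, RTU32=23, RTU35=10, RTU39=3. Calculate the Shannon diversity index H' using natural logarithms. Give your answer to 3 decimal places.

1.699

Total N = 15+4+6+56+36+23+10+3 = 153, so the proportions are 0.09804, 0.02614, 0.03922, 0.36601, 0.23529, 0.15033, 0.06536, 0.01961 (working shown to 5 dp, full precision carried).
Each pᵢ ln pᵢ term: 0.09804×(-2.32239)=-0.22769, 0.02614×(-3.64414)=-0.09527, 0.03922×(-3.23868)=-0.12701, 0.36601×(-1.00509)=-0.36787, 0.23529×(-1.44692)=-0.34045, 0.15033×(-1.89494)=-0.28486, 0.06536×(-2.72785)=-0.17829, 0.01961×(-3.93183)=-0.07709.
Sum = -1.69854, so H' = 1.699.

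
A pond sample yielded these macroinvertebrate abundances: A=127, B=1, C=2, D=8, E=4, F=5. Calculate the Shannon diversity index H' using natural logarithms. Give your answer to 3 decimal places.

Total N = 127+1+2+8+4+5 = 147, so the proportions are 0.86395, 0.0068, 0.01361, 0.05442, 0.02721, 0.03401 (working shown to 5 dp, full precision carried).
Each pᵢ ln pᵢ term: 0.86395×(-0.14625)=-0.12635, 0.0068×(-4.99043)=-0.03395, 0.01361×(-4.29729)=-0.05847, 0.05442×(-2.91099)=-0.15842, 0.02721×(-3.60414)=-0.09807, 0.03401×(-3.38099)=-0.11500.
Sum = -0.59026, so H' = 0.590.

0.590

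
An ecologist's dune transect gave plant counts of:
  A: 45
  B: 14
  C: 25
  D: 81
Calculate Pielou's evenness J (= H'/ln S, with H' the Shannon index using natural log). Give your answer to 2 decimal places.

0.86

Total N = 45+14+25+81 = 165, so the proportions are 0.2727, 0.0848, 0.1515, 0.4909 (working shown to 4 dp, full precision carried).
H' = −Σ pᵢ ln pᵢ = −((-0.3543) + (-0.2093) + (-0.2859) + (-0.3493)) = 1.1989.
With S = 4 species, ln S = 1.3863, so J = 1.1989/1.3863 = 0.8648, i.e. 0.86 to 2 decimal places.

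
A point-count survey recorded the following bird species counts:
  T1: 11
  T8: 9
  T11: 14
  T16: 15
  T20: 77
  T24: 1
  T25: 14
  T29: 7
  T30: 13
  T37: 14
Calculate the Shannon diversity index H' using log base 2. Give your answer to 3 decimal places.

2.678

Total N = 11+9+14+15+77+1+14+7+13+14 = 175, so the proportions are 0.06286, 0.05143, 0.08, 0.08571, 0.44, 0.00571, 0.08, 0.04, 0.07429, 0.08 (working shown to 5 dp, full precision carried).
Each pᵢ log₂ pᵢ term: 0.06286×(-3.99178)=-0.25091, 0.05143×(-4.28129)=-0.22018, 0.08×(-3.64386)=-0.29151, 0.08571×(-3.54432)=-0.30380, 0.44×(-1.18442)=-0.52115, 0.00571×(-7.45121)=-0.04258, 0.08×(-3.64386)=-0.29151, 0.04×(-4.64386)=-0.18575, 0.07429×(-3.75077)=-0.27863, 0.08×(-3.64386)=-0.29151.
Sum = -2.67752, so H' = 2.678.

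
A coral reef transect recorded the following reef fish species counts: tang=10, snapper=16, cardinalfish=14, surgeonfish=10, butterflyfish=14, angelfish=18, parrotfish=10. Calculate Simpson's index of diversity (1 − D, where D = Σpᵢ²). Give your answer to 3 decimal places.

0.850

Total N = 10+16+14+10+14+18+10 = 92, so the proportions are 0.1087, 0.17391, 0.15217, 0.1087, 0.15217, 0.19565, 0.1087 (working shown to 5 dp, full precision carried).
D = 0.1087² + 0.17391² + 0.15217² + 0.1087² + 0.15217² + 0.19565² + 0.1087² = 0.01181 + 0.03025 + 0.02316 + 0.01181 + 0.02316 + 0.03828 + 0.01181 = 0.15028.
So 1 − D = 0.84972, i.e. 0.850 to 3 decimal places.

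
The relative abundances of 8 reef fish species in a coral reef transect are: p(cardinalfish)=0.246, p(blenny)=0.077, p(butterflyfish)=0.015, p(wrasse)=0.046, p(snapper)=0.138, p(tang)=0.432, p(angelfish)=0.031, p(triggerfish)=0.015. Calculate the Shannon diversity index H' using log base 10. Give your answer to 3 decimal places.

0.675

Each pᵢ log₁₀ pᵢ term (working shown to 5 dp, full precision carried): 0.246×(-0.60906)=-0.14983, 0.077×(-1.11351)=-0.08574, 0.015×(-1.82391)=-0.02736, 0.046×(-1.33724)=-0.06151, 0.138×(-0.86012)=-0.11870, 0.432×(-0.36452)=-0.15747, 0.031×(-1.50864)=-0.04677, 0.015×(-1.82391)=-0.02736.
Sum = -0.67474, so H' = 0.675.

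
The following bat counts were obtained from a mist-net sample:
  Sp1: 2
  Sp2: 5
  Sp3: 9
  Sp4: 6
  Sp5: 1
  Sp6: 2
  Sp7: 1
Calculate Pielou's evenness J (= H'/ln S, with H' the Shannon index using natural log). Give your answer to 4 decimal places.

0.8571

Total N = 2+5+9+6+1+2+1 = 26, so the proportions are 0.076923, 0.192308, 0.346154, 0.230769, 0.038462, 0.076923, 0.038462 (working shown to 6 dp, full precision carried).
H' = −Σ pᵢ ln pᵢ = −((-0.197304) + (-0.317050) + (-0.367225) + (-0.338385) + (-0.125311) + (-0.197304) + (-0.125311)) = 1.667891.
With S = 7 species, ln S = 1.945910, so J = 1.667891/1.945910 = 0.857126, i.e. 0.8571 to 4 decimal places.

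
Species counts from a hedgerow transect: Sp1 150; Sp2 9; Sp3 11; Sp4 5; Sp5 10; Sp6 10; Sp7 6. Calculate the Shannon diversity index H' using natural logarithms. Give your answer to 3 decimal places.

Total N = 150+9+11+5+10+10+6 = 201, so the proportions are 0.74627, 0.04478, 0.05473, 0.02488, 0.04975, 0.04975, 0.02985 (working shown to 5 dp, full precision carried).
Each pᵢ ln pᵢ term: 0.74627×(-0.29267)=-0.21841, 0.04478×(-3.10608)=-0.13908, 0.05473×(-2.90541)=-0.15900, 0.02488×(-3.69387)=-0.09189, 0.04975×(-3.00072)=-0.14929, 0.04975×(-3.00072)=-0.14929, 0.02985×(-3.51155)=-0.10482.
Sum = -1.01178, so H' = 1.012.

1.012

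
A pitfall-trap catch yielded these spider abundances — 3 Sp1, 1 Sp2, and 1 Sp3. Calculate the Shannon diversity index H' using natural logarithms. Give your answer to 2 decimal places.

0.95

Total N = 3+1+1 = 5, so the proportions are 0.6, 0.2, 0.2 (working shown to 4 dp, full precision carried).
Each pᵢ ln pᵢ term: 0.6×(-0.5108)=-0.3065, 0.2×(-1.6094)=-0.3219, 0.2×(-1.6094)=-0.3219.
Sum = -0.9503, so H' = 0.95.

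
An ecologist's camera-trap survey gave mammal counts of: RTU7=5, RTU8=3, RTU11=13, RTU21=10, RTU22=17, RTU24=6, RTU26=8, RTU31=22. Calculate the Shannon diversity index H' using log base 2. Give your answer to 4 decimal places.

Total N = 5+3+13+10+17+6+8+22 = 84, so the proportions are 0.059524, 0.035714, 0.154762, 0.119048, 0.202381, 0.071429, 0.095238, 0.261905 (working shown to 6 dp, full precision carried).
Each pᵢ log₂ pᵢ term: 0.059524×(-4.070389)=-0.242285, 0.035714×(-4.807355)=-0.171691, 0.154762×(-2.691878)=-0.416600, 0.119048×(-3.070389)=-0.365523, 0.202381×(-2.304855)=-0.466459, 0.071429×(-3.807355)=-0.271954, 0.095238×(-3.392317)=-0.323078, 0.261905×(-1.932886)=-0.506232.
Sum = -2.763821, so H' = 2.7638.

2.7638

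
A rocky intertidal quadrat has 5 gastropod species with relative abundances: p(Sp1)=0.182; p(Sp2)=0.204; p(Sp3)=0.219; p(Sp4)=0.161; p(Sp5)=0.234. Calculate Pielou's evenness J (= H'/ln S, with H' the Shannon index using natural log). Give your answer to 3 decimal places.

H' = −Σ pᵢ ln pᵢ = −((-0.31008) + (-0.32429) + (-0.33259) + (-0.29404) + (-0.33987)) = 1.60087 (working shown to 5 dp, full precision carried).
With S = 5 species, ln S = 1.60944, so J = 1.60087/1.60944 = 0.99468, i.e. 0.995 to 3 decimal places.

0.995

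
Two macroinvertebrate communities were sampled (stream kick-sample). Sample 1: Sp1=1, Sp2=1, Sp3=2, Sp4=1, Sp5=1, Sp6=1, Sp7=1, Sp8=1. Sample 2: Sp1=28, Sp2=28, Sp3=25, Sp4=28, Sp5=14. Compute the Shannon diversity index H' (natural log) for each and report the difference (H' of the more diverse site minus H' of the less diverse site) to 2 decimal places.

0.46

Sample 1: N=9, proportions 0.1111, 0.1111, 0.2222, 0.1111, 0.1111, 0.1111, 0.1111, 0.1111, giving H' = 2.0432 (working shown to 4 dp, full precision carried).
Sample 2: N=123, proportions 0.2276, 0.2276, 0.2033, 0.2276, 0.1138, giving H' = 1.5819.
Difference = |2.0432 − 1.5819| = 0.4613, i.e. 0.46 to 2 decimal places.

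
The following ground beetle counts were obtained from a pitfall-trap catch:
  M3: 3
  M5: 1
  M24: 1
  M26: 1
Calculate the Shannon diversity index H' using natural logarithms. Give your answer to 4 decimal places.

1.2425

Total N = 3+1+1+1 = 6, so the proportions are 0.5, 0.166667, 0.166667, 0.166667 (working shown to 6 dp, full precision carried).
Each pᵢ ln pᵢ term: 0.5×(-0.693147)=-0.346574, 0.166667×(-1.791759)=-0.298627, 0.166667×(-1.791759)=-0.298627, 0.166667×(-1.791759)=-0.298627.
Sum = -1.242453, so H' = 1.2425.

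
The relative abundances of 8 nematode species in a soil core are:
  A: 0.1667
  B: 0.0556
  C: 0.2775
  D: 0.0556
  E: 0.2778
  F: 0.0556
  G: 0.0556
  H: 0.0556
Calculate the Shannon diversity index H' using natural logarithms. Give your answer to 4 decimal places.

Each pᵢ ln pᵢ term (working shown to 6 dp, full precision carried): 0.1667×(-1.791559)=-0.298653, 0.0556×(-2.889572)=-0.160660, 0.2775×(-1.281934)=-0.355737, 0.0556×(-2.889572)=-0.160660, 0.2778×(-1.280854)=-0.355821, 0.0556×(-2.889572)=-0.160660, 0.0556×(-2.889572)=-0.160660, 0.0556×(-2.889572)=-0.160660.
Sum = -1.813512, so H' = 1.8135.

1.8135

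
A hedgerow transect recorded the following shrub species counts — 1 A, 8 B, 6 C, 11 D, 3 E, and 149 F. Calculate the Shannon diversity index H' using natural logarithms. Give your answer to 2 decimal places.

0.67

Total N = 1+8+6+11+3+149 = 178, so the proportions are 0.0056, 0.0449, 0.0337, 0.0618, 0.0169, 0.8371 (working shown to 4 dp, full precision carried).
Each pᵢ ln pᵢ term: 0.0056×(-5.1818)=-0.0291, 0.0449×(-3.1023)=-0.1394, 0.0337×(-3.3900)=-0.1143, 0.0618×(-2.7839)=-0.1720, 0.0169×(-4.0832)=-0.0688, 0.8371×(-0.1778)=-0.1489.
Sum = -0.6725, so H' = 0.67.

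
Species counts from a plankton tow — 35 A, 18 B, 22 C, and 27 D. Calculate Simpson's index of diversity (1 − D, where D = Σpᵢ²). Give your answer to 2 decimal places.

Total N = 35+18+22+27 = 102, so the proportions are 0.3431, 0.1765, 0.2157, 0.2647 (working shown to 4 dp, full precision carried).
D = 0.3431² + 0.1765² + 0.2157² + 0.2647² = 0.1177 + 0.0311 + 0.0465 + 0.0701 = 0.2655.
So 1 − D = 0.7345, i.e. 0.73 to 2 decimal places.

0.73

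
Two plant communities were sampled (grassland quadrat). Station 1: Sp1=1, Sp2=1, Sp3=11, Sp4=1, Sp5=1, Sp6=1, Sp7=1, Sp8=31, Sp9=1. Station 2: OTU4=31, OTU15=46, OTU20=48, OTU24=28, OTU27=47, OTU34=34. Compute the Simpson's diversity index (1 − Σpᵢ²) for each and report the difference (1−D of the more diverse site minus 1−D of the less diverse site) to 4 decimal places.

0.2795

Station 1: N=49, proportions 0.020408, 0.020408, 0.22449, 0.020408, 0.020408, 0.020408, 0.020408, 0.632653, 0.020408, giving 1−D = 0.546439 (working shown to 6 dp, full precision carried).
Station 2: N=234, proportions 0.132479, 0.196581, 0.205128, 0.119658, 0.200855, 0.145299, giving 1−D = 0.825955.
Difference = |0.546439 − 0.825955| = 0.279516, i.e. 0.2795 to 4 decimal places.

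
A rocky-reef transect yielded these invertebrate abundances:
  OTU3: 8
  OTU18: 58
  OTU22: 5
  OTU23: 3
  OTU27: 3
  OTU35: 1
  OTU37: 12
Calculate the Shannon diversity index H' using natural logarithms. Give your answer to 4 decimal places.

Total N = 8+58+5+3+3+1+12 = 90, so the proportions are 0.088889, 0.644444, 0.055556, 0.033333, 0.033333, 0.011111, 0.133333 (working shown to 6 dp, full precision carried).
Each pᵢ ln pᵢ term: 0.088889×(-2.420368)=-0.215144, 0.644444×(-0.439367)=-0.283147, 0.055556×(-2.890372)=-0.160576, 0.033333×(-3.401197)=-0.113373, 0.033333×(-3.401197)=-0.113373, 0.011111×(-4.499810)=-0.049998, 0.133333×(-2.014903)=-0.268654.
Sum = -1.204266, so H' = 1.2043.

1.2043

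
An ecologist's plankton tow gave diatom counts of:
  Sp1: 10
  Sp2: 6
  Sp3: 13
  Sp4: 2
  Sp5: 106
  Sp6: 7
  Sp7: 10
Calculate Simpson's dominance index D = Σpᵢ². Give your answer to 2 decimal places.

Total N = 10+6+13+2+106+7+10 = 154, so the proportions are 0.0649, 0.039, 0.0844, 0.013, 0.6883, 0.0455, 0.0649 (working shown to 4 dp, full precision carried).
D = 0.0649² + 0.039² + 0.0844² + 0.013² + 0.6883² + 0.0455² + 0.0649² = 0.0042 + 0.0015 + 0.0071 + 0.0002 + 0.4738 + 0.0021 + 0.0042 = 0.4931.
To 2 decimal places, D = 0.49.

0.49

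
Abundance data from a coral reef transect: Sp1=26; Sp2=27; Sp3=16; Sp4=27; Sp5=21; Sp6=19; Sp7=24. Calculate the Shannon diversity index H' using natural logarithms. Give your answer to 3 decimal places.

1.930

Total N = 26+27+16+27+21+19+24 = 160, so the proportions are 0.1625, 0.16875, 0.1, 0.16875, 0.13125, 0.11875, 0.15 (working shown to 5 dp, full precision carried).
Each pᵢ ln pᵢ term: 0.1625×(-1.81708)=-0.29528, 0.16875×(-1.77934)=-0.30026, 0.1×(-2.30259)=-0.23026, 0.16875×(-1.77934)=-0.30026, 0.13125×(-2.03065)=-0.26652, 0.11875×(-2.13073)=-0.25302, 0.15×(-1.89712)=-0.28457.
Sum = -1.93018, so H' = 1.930.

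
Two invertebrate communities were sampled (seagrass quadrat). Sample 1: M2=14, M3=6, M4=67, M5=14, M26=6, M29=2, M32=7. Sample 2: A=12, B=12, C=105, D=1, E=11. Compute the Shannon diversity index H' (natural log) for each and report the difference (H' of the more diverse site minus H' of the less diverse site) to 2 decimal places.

0.50

Sample 1: N=116, proportions 0.1207, 0.0517, 0.5776, 0.1207, 0.0517, 0.0172, 0.0603, giving H' = 1.3733 (working shown to 4 dp, full precision carried).
Sample 2: N=141, proportions 0.0851, 0.0851, 0.7447, 0.0071, 0.078, giving H' = 0.8730.
Difference = |1.3733 − 0.8730| = 0.5003, i.e. 0.50 to 2 decimal places.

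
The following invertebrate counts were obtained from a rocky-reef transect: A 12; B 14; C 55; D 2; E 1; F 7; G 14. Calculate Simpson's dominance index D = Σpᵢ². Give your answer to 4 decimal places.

0.3279

Total N = 12+14+55+2+1+7+14 = 105, so the proportions are 0.114286, 0.133333, 0.52381, 0.019048, 0.009524, 0.066667, 0.133333 (working shown to 6 dp, full precision carried).
D = 0.114286² + 0.133333² + 0.52381² + 0.019048² + 0.009524² + 0.066667² + 0.133333² = 0.013061 + 0.017778 + 0.274376 + 0.000363 + 0.000091 + 0.004444 + 0.017778 = 0.327891.
To 4 decimal places, D = 0.3279.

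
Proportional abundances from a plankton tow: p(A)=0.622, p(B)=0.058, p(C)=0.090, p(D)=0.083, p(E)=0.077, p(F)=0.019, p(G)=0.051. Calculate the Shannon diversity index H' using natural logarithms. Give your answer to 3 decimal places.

1.308

Each pᵢ ln pᵢ term (working shown to 5 dp, full precision carried): 0.622×(-0.47482)=-0.29534, 0.058×(-2.84731)=-0.16514, 0.09×(-2.40795)=-0.21672, 0.083×(-2.48891)=-0.20658, 0.077×(-2.56395)=-0.19742, 0.019×(-3.96332)=-0.07530, 0.051×(-2.97593)=-0.15177.
Sum = -1.30827, so H' = 1.308.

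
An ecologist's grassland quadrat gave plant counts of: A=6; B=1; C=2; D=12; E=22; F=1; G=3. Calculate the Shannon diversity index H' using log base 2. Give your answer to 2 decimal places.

Total N = 6+1+2+12+22+1+3 = 47, so the proportions are 0.1277, 0.0213, 0.0426, 0.2553, 0.4681, 0.0213, 0.0638 (working shown to 4 dp, full precision carried).
Each pᵢ log₂ pᵢ term: 0.1277×(-2.9696)=-0.3791, 0.0213×(-5.5546)=-0.1182, 0.0426×(-4.5546)=-0.1938, 0.2553×(-1.9696)=-0.5029, 0.4681×(-1.0952)=-0.5126, 0.0213×(-5.5546)=-0.1182, 0.0638×(-3.9696)=-0.2534.
Sum = -2.0782, so H' = 2.08.

2.08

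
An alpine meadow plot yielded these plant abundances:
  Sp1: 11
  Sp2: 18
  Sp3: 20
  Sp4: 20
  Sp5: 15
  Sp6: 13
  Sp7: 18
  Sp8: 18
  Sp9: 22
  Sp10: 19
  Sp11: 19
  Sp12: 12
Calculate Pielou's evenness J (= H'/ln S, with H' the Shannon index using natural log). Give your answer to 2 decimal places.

0.99

Total N = 11+18+20+20+15+13+18+18+22+19+19+12 = 205, so the proportions are 0.0537, 0.0878, 0.0976, 0.0976, 0.0732, 0.0634, 0.0878, 0.0878, 0.1073, 0.0927, 0.0927, 0.0585 (working shown to 4 dp, full precision carried).
H' = −Σ pᵢ ln pᵢ = −((-0.1570) + (-0.2136) + (-0.2271) + (-0.2271) + (-0.1913) + (-0.1749) + (-0.2136) + (-0.2136) + (-0.2395) + (-0.2205) + (-0.2205) + (-0.1661)) = 2.4647.
With S = 12 species, ln S = 2.4849, so J = 2.4647/2.4849 = 0.9919, i.e. 0.99 to 2 decimal places.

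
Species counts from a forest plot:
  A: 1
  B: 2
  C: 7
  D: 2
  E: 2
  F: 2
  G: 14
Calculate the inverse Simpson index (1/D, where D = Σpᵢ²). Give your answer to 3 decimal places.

3.435

Total N = 1+2+7+2+2+2+14 = 30, so the proportions are 0.0333333, 0.0666667, 0.2333333, 0.0666667, 0.0666667, 0.0666667, 0.4666667 (working shown to 7 dp, full precision carried).
D = 0.0333333² + 0.0666667² + 0.2333333² + 0.0666667² + 0.0666667² + 0.0666667² + 0.4666667² = 0.0011111 + 0.0044444 + 0.0544444 + 0.0044444 + 0.0044444 + 0.0044444 + 0.2177778 = 0.2911111.
So 1/D = 3.43511, i.e. 3.435 to 3 decimal places.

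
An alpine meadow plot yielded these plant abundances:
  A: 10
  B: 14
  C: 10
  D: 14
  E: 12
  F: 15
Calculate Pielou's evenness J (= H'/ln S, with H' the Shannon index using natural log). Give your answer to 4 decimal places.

0.9929

Total N = 10+14+10+14+12+15 = 75, so the proportions are 0.133333, 0.186667, 0.133333, 0.186667, 0.16, 0.2 (working shown to 6 dp, full precision carried).
H' = −Σ pᵢ ln pᵢ = −((-0.268654) + (-0.313307) + (-0.268654) + (-0.313307) + (-0.293213) + (-0.321888)) = 1.779022.
With S = 6 species, ln S = 1.791759, so J = 1.779022/1.791759 = 0.992891, i.e. 0.9929 to 4 decimal places.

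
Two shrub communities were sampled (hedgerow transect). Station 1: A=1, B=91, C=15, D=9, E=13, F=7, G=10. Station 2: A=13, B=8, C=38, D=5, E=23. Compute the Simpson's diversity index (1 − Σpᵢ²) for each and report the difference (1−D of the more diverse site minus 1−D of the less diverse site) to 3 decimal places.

0.123

Station 1: N=146, proportions 0.006849, 0.623288, 0.10274, 0.061644, 0.089041, 0.047945, 0.068493, giving 1−D = 0.582192 (working shown to 6 dp, full precision carried).
Station 2: N=87, proportions 0.149425, 0.091954, 0.436782, 0.057471, 0.264368, giving 1−D = 0.705245.
Difference = |0.582192 − 0.705245| = 0.123053, i.e. 0.123 to 3 decimal places.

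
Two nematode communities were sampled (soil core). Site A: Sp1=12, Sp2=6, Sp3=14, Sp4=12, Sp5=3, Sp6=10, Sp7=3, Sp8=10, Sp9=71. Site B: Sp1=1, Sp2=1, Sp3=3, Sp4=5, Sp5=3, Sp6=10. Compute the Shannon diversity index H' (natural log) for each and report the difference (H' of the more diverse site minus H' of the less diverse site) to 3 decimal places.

0.170

Site A: N=141, proportions 0.085106, 0.042553, 0.099291, 0.085106, 0.021277, 0.070922, 0.021277, 0.070922, 0.503546, giving H' = 1.667705 (working shown to 6 dp, full precision carried).
Site B: N=23, proportions 0.043478, 0.043478, 0.130435, 0.217391, 0.130435, 0.434783, giving H' = 1.497898.
Difference = |1.667705 − 1.497898| = 0.169807, i.e. 0.170 to 3 decimal places.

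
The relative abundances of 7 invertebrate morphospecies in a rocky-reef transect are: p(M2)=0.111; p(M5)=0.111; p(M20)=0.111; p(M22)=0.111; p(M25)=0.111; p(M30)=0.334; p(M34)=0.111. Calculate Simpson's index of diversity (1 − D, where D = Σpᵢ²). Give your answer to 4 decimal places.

0.8145

D = 0.111² + 0.111² + 0.111² + 0.111² + 0.111² + 0.334² + 0.111² = 0.012321 + 0.012321 + 0.012321 + 0.012321 + 0.012321 + 0.111556 + 0.012321 = 0.185482 (working shown to 6 dp, full precision carried).
So 1 − D = 0.814518, i.e. 0.8145 to 4 decimal places.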